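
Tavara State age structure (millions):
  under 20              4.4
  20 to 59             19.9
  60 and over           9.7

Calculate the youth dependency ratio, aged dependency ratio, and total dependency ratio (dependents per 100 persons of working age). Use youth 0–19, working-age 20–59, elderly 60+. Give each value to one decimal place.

Youth dependency ratio = 4.4 / 19.9 × 100 = 22.1
Old-age dependency ratio = 9.7 / 19.9 × 100 = 48.7
Total dependency ratio = (4.4 + 9.7) / 19.9 × 100 = 14.1 / 19.9 × 100 = 70.9

Youth dependency ratio: 22.1
Old-age dependency ratio: 48.7
Total dependency ratio: 70.9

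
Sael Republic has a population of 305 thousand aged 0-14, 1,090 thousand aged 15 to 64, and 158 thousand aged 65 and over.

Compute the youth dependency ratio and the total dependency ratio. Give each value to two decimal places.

Youth dependency ratio: 27.98
Total dependency ratio: 42.48

Youth dependency ratio = 305 / 1,090 × 100 = 27.98
Total dependency ratio = (305 + 158) / 1,090 × 100 = 463 / 1,090 × 100 = 42.48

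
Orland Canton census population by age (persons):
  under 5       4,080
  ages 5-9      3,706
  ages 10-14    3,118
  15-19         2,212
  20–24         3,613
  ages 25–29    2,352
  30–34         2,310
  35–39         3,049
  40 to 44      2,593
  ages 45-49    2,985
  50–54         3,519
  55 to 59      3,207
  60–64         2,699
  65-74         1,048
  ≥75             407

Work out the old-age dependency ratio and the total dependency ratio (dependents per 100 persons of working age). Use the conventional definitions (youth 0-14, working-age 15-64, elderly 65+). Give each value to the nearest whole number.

Old-age dependency ratio: 5
Total dependency ratio: 43

0–14: 4,080 + 3,706 + 3,118 = 10,904
15–64: 2,212 + 3,613 + 2,352 + 2,310 + 3,049 + 2,593 + 2,985 + 3,519 + 3,207 + 2,699 = 28,539
65+: 1,048 + 407 = 1,455
Old-age dependency ratio = 1,455 / 28,539 × 100 = 5
Total dependency ratio = (10,904 + 1,455) / 28,539 × 100 = 12,359 / 28,539 × 100 = 43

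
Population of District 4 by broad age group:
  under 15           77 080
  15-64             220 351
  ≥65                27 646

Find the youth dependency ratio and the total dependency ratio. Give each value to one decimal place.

Youth dependency ratio: 35.0
Total dependency ratio: 47.5

Youth dependency ratio = 77 080 / 220 351 × 100 = 35.0
Total dependency ratio = (77 080 + 27 646) / 220 351 × 100 = 104 726 / 220 351 × 100 = 47.5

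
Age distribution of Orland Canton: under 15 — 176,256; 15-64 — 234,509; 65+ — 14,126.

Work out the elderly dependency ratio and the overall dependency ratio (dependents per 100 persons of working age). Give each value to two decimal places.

Old-age dependency ratio: 6.02
Total dependency ratio: 81.18

Old-age dependency ratio = 14,126 / 234,509 × 100 = 6.02
Total dependency ratio = (176,256 + 14,126) / 234,509 × 100 = 190,382 / 234,509 × 100 = 81.18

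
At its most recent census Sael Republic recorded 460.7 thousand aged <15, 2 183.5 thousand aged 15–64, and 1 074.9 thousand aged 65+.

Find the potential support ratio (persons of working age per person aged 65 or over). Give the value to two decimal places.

Potential support ratio = 2 183.5 / 1 074.9 = 2.03

Potential support ratio: 2.03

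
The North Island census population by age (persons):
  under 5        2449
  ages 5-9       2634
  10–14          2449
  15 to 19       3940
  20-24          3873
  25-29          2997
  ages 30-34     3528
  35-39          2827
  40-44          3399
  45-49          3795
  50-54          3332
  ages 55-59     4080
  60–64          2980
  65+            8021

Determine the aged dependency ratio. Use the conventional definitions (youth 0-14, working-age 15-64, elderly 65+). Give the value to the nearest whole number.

0–14: 2449 + 2634 + 2449 = 7532
15–64: 3940 + 3873 + 2997 + 3528 + 2827 + 3399 + 3795 + 3332 + 4080 + 2980 = 34751
65+: 8021
Old-age dependency ratio = 8021 / 34751 × 100 = 23

Old-age dependency ratio: 23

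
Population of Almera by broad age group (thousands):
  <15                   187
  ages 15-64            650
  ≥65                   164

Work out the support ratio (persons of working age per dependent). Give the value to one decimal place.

Support ratio = 650 / (187 + 164) = 650 / 351 = 1.9

Support ratio: 1.9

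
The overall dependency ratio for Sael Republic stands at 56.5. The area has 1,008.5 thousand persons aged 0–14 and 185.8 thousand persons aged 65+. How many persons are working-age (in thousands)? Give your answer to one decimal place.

Total dependency ratio = (youth + elderly) / working-age × 100
56.5 = (1,008.5 + 185.8) / W × 100
⇒ 2,113.8

Working-age: 2,113.8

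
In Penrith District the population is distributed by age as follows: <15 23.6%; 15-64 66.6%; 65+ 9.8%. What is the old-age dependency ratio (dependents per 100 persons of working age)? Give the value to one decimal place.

Old-age dependency ratio: 14.7

Old-age dependency ratio = 9.8 / 66.6 × 100 = 14.7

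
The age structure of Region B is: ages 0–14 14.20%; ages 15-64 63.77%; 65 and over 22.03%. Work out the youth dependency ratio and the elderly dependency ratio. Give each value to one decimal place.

Youth dependency ratio: 22.3
Old-age dependency ratio: 34.5

Youth dependency ratio = 14.20 / 63.77 × 100 = 22.3
Old-age dependency ratio = 22.03 / 63.77 × 100 = 34.5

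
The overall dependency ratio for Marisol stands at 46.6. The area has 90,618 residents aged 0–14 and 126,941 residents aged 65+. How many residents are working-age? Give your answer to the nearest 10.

Total dependency ratio = (youth + elderly) / working-age × 100
46.6 = (90,618 + 126,941) / W × 100
⇒ 466,860

Working-age: 466,860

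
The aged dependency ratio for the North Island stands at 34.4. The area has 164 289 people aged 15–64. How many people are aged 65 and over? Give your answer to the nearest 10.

Aged 65 and over: 56 520

Old-age dependency ratio = elderly / working-age × 100
34.4 = E / 164 289 × 100
⇒ 56 520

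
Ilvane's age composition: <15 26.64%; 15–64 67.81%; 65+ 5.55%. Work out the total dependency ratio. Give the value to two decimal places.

Total dependency ratio = (26.64 + 5.55) / 67.81 × 100 = 32.19 / 67.81 × 100 = 47.47

Total dependency ratio: 47.47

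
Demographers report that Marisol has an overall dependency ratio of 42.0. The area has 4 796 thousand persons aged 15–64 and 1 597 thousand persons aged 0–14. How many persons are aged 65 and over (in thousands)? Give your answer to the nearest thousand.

Total dependency ratio = (youth + elderly) / working-age × 100
42.0 = (1 597 + E) / 4 796 × 100
⇒ 417

Aged 65 and over: 417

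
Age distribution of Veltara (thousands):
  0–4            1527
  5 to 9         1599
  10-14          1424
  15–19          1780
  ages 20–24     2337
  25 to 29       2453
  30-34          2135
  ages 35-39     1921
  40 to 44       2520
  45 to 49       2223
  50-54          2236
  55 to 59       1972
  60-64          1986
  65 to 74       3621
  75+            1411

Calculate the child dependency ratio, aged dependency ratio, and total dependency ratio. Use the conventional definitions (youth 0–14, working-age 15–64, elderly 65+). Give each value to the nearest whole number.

0–14: 1527 + 1599 + 1424 = 4550
15–64: 1780 + 2337 + 2453 + 2135 + 1921 + 2520 + 2223 + 2236 + 1972 + 1986 = 21563
65+: 3621 + 1411 = 5032
Youth dependency ratio = 4550 / 21563 × 100 = 21
Old-age dependency ratio = 5032 / 21563 × 100 = 23
Total dependency ratio = (4550 + 5032) / 21563 × 100 = 9582 / 21563 × 100 = 44

Youth dependency ratio: 21
Old-age dependency ratio: 23
Total dependency ratio: 44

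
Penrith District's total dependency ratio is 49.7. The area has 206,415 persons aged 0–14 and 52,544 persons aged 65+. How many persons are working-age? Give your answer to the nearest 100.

Total dependency ratio = (youth + elderly) / working-age × 100
49.7 = (206,415 + 52,544) / W × 100
⇒ 521,000

Working-age: 521,000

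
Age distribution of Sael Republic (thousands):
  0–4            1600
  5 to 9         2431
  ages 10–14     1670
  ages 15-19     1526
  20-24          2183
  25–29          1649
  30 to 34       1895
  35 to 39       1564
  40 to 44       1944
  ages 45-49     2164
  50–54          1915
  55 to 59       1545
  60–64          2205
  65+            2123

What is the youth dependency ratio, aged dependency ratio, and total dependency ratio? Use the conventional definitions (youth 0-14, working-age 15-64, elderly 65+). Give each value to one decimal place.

0–14: 1600 + 2431 + 1670 = 5701
15–64: 1526 + 2183 + 1649 + 1895 + 1564 + 1944 + 2164 + 1915 + 1545 + 2205 = 18590
65+: 2123
Youth dependency ratio = 5701 / 18590 × 100 = 30.7
Old-age dependency ratio = 2123 / 18590 × 100 = 11.4
Total dependency ratio = (5701 + 2123) / 18590 × 100 = 7824 / 18590 × 100 = 42.1

Youth dependency ratio: 30.7
Old-age dependency ratio: 11.4
Total dependency ratio: 42.1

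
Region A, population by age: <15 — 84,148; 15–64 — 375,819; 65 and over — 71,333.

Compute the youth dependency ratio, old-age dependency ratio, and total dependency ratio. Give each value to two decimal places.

Youth dependency ratio: 22.39
Old-age dependency ratio: 18.98
Total dependency ratio: 41.37

Youth dependency ratio = 84,148 / 375,819 × 100 = 22.39
Old-age dependency ratio = 71,333 / 375,819 × 100 = 18.98
Total dependency ratio = (84,148 + 71,333) / 375,819 × 100 = 155,481 / 375,819 × 100 = 41.37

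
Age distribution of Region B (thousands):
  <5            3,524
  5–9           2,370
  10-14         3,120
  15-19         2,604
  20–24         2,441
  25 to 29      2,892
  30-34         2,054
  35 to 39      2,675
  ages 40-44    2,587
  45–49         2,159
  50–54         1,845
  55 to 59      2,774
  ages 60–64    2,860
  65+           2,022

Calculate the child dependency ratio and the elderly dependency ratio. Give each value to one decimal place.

Youth dependency ratio: 36.2
Old-age dependency ratio: 8.1

0–14: 3,524 + 2,370 + 3,120 = 9,014
15–64: 2,604 + 2,441 + 2,892 + 2,054 + 2,675 + 2,587 + 2,159 + 1,845 + 2,774 + 2,860 = 24,891
65+: 2,022
Youth dependency ratio = 9,014 / 24,891 × 100 = 36.2
Old-age dependency ratio = 2,022 / 24,891 × 100 = 8.1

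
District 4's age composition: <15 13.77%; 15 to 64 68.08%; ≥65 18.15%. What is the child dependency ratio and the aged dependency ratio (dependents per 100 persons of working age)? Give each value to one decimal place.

Youth dependency ratio: 20.2
Old-age dependency ratio: 26.7

Youth dependency ratio = 13.77 / 68.08 × 100 = 20.2
Old-age dependency ratio = 18.15 / 68.08 × 100 = 26.7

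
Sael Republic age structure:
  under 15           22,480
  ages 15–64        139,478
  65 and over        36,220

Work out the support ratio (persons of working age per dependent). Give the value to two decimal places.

Support ratio = 139,478 / (22,480 + 36,220) = 139,478 / 58,700 = 2.38

Support ratio: 2.38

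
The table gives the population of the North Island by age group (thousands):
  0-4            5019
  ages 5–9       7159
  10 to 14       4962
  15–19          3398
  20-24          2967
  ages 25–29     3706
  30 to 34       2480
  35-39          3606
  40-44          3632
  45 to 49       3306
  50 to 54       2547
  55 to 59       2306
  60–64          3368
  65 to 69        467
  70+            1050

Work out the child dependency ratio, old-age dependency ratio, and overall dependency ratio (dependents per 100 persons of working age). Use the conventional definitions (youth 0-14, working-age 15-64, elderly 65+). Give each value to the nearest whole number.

Youth dependency ratio: 55
Old-age dependency ratio: 5
Total dependency ratio: 60

0–14: 5019 + 7159 + 4962 = 17140
15–64: 3398 + 2967 + 3706 + 2480 + 3606 + 3632 + 3306 + 2547 + 2306 + 3368 = 31316
65+: 467 + 1050 = 1517
Youth dependency ratio = 17140 / 31316 × 100 = 55
Old-age dependency ratio = 1517 / 31316 × 100 = 5
Total dependency ratio = (17140 + 1517) / 31316 × 100 = 18657 / 31316 × 100 = 60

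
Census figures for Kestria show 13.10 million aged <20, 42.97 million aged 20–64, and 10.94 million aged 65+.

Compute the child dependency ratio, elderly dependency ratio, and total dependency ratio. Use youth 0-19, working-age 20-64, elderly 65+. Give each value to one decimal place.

Youth dependency ratio = 13.10 / 42.97 × 100 = 30.5
Old-age dependency ratio = 10.94 / 42.97 × 100 = 25.5
Total dependency ratio = (13.10 + 10.94) / 42.97 × 100 = 24.04 / 42.97 × 100 = 55.9

Youth dependency ratio: 30.5
Old-age dependency ratio: 25.5
Total dependency ratio: 55.9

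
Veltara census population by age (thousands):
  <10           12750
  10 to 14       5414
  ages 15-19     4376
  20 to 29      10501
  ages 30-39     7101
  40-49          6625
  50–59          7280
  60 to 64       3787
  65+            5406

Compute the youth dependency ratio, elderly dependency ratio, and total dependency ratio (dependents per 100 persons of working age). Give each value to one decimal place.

Youth dependency ratio: 45.8
Old-age dependency ratio: 13.6
Total dependency ratio: 59.4

0–14: 12750 + 5414 = 18164
15–64: 4376 + 10501 + 7101 + 6625 + 7280 + 3787 = 39670
65+: 5406
Youth dependency ratio = 18164 / 39670 × 100 = 45.8
Old-age dependency ratio = 5406 / 39670 × 100 = 13.6
Total dependency ratio = (18164 + 5406) / 39670 × 100 = 23570 / 39670 × 100 = 59.4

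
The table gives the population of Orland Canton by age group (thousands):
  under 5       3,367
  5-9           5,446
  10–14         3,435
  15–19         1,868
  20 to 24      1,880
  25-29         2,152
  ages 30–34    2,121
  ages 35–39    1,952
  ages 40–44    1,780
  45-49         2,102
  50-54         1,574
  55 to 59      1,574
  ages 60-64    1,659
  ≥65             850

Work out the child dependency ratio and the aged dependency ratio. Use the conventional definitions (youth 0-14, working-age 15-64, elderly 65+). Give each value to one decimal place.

Youth dependency ratio: 65.6
Old-age dependency ratio: 4.6

0–14: 3,367 + 5,446 + 3,435 = 12,248
15–64: 1,868 + 1,880 + 2,152 + 2,121 + 1,952 + 1,780 + 2,102 + 1,574 + 1,574 + 1,659 = 18,662
65+: 850
Youth dependency ratio = 12,248 / 18,662 × 100 = 65.6
Old-age dependency ratio = 850 / 18,662 × 100 = 4.6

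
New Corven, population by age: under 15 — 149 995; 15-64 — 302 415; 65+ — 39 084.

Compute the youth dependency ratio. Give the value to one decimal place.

Youth dependency ratio: 49.6

Youth dependency ratio = 149 995 / 302 415 × 100 = 49.6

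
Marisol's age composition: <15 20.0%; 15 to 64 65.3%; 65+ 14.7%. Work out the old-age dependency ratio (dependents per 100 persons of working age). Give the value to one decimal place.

Old-age dependency ratio: 22.5

Old-age dependency ratio = 14.7 / 65.3 × 100 = 22.5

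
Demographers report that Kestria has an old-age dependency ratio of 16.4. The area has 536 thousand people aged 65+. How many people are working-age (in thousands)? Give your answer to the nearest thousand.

Old-age dependency ratio = elderly / working-age × 100
16.4 = 536 / W × 100
⇒ 3 268

Working-age: 3 268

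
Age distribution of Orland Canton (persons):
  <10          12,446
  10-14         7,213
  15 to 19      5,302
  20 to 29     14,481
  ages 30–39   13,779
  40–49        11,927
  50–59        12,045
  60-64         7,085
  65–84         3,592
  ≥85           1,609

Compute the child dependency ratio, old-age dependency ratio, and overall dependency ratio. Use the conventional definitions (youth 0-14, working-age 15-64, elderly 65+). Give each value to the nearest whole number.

Youth dependency ratio: 30
Old-age dependency ratio: 8
Total dependency ratio: 38

0–14: 12,446 + 7,213 = 19,659
15–64: 5,302 + 14,481 + 13,779 + 11,927 + 12,045 + 7,085 = 64,619
65+: 3,592 + 1,609 = 5,201
Youth dependency ratio = 19,659 / 64,619 × 100 = 30
Old-age dependency ratio = 5,201 / 64,619 × 100 = 8
Total dependency ratio = (19,659 + 5,201) / 64,619 × 100 = 24,860 / 64,619 × 100 = 38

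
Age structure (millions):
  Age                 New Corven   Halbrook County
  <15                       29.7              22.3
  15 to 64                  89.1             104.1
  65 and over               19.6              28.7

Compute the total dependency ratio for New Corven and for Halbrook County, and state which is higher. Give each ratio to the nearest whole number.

New Corven: (29.7 + 19.6) / 89.1 × 100 = 49.3 / 89.1 × 100 = 55
Halbrook County: (22.3 + 28.7) / 104.1 × 100 = 51.0 / 104.1 × 100 = 49

New Corven: 55
Halbrook County: 49
Higher: New Corven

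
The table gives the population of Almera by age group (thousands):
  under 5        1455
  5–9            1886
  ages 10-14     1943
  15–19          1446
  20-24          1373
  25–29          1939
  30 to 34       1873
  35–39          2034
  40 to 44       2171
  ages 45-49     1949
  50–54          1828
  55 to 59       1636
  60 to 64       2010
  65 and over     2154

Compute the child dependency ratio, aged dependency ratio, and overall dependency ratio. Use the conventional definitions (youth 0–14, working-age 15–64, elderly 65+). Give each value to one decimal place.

0–14: 1455 + 1886 + 1943 = 5284
15–64: 1446 + 1373 + 1939 + 1873 + 2034 + 2171 + 1949 + 1828 + 1636 + 2010 = 18259
65+: 2154
Youth dependency ratio = 5284 / 18259 × 100 = 28.9
Old-age dependency ratio = 2154 / 18259 × 100 = 11.8
Total dependency ratio = (5284 + 2154) / 18259 × 100 = 7438 / 18259 × 100 = 40.7

Youth dependency ratio: 28.9
Old-age dependency ratio: 11.8
Total dependency ratio: 40.7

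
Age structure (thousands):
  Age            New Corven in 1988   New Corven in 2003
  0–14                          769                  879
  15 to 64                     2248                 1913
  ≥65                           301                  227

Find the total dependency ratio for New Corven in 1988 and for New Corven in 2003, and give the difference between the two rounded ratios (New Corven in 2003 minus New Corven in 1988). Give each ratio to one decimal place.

New Corven in 1988: 47.6
New Corven in 2003: 57.8
Difference: +10.2

New Corven in 1988: (769 + 301) / 2248 × 100 = 1070 / 2248 × 100 = 47.6
New Corven in 2003: (879 + 227) / 1913 × 100 = 1106 / 1913 × 100 = 57.8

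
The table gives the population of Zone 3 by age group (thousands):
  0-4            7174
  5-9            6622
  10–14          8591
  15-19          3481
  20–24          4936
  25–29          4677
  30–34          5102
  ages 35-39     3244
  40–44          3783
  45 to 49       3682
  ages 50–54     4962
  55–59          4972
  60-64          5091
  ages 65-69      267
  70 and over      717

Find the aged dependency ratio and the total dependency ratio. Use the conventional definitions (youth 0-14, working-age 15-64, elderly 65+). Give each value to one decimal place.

Old-age dependency ratio: 2.2
Total dependency ratio: 53.2

0–14: 7174 + 6622 + 8591 = 22387
15–64: 3481 + 4936 + 4677 + 5102 + 3244 + 3783 + 3682 + 4962 + 4972 + 5091 = 43930
65+: 267 + 717 = 984
Old-age dependency ratio = 984 / 43930 × 100 = 2.2
Total dependency ratio = (22387 + 984) / 43930 × 100 = 23371 / 43930 × 100 = 53.2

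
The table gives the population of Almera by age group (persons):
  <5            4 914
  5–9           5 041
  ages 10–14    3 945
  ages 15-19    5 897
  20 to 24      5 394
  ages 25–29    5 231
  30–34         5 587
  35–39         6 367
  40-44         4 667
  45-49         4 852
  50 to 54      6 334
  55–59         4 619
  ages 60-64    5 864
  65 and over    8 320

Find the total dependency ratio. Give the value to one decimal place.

0–14: 4 914 + 5 041 + 3 945 = 13 900
15–64: 5 897 + 5 394 + 5 231 + 5 587 + 6 367 + 4 667 + 4 852 + 6 334 + 4 619 + 5 864 = 54 812
65+: 8 320
Total dependency ratio = (13 900 + 8 320) / 54 812 × 100 = 22 220 / 54 812 × 100 = 40.5

Total dependency ratio: 40.5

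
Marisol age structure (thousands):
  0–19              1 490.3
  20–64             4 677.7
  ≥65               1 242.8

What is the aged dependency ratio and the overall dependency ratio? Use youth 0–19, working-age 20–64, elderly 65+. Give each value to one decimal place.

Old-age dependency ratio: 26.6
Total dependency ratio: 58.4

Old-age dependency ratio = 1 242.8 / 4 677.7 × 100 = 26.6
Total dependency ratio = (1 490.3 + 1 242.8) / 4 677.7 × 100 = 2 733.1 / 4 677.7 × 100 = 58.4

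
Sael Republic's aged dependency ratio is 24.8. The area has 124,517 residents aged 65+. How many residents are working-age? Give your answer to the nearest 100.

Working-age: 502,100

Old-age dependency ratio = elderly / working-age × 100
24.8 = 124,517 / W × 100
⇒ 502,100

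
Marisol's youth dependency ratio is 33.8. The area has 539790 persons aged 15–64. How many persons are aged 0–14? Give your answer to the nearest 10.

Aged 0–14: 182450

Youth dependency ratio = youth / working-age × 100
33.8 = Y / 539790 × 100
⇒ 182450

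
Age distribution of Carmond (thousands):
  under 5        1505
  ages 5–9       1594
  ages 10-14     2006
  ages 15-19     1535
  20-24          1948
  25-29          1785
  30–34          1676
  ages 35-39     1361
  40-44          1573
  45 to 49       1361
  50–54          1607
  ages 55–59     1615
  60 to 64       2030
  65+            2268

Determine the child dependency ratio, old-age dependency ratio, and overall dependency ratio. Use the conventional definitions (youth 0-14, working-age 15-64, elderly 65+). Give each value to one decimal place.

0–14: 1505 + 1594 + 2006 = 5105
15–64: 1535 + 1948 + 1785 + 1676 + 1361 + 1573 + 1361 + 1607 + 1615 + 2030 = 16491
65+: 2268
Youth dependency ratio = 5105 / 16491 × 100 = 31.0
Old-age dependency ratio = 2268 / 16491 × 100 = 13.8
Total dependency ratio = (5105 + 2268) / 16491 × 100 = 7373 / 16491 × 100 = 44.7

Youth dependency ratio: 31.0
Old-age dependency ratio: 13.8
Total dependency ratio: 44.7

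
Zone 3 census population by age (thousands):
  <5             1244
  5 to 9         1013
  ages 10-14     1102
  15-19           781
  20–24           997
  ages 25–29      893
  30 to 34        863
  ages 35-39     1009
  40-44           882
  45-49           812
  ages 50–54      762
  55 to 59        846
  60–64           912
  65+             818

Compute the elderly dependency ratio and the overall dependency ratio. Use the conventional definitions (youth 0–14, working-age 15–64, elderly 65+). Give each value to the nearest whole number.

0–14: 1244 + 1013 + 1102 = 3359
15–64: 781 + 997 + 893 + 863 + 1009 + 882 + 812 + 762 + 846 + 912 = 8757
65+: 818
Old-age dependency ratio = 818 / 8757 × 100 = 9
Total dependency ratio = (3359 + 818) / 8757 × 100 = 4177 / 8757 × 100 = 48

Old-age dependency ratio: 9
Total dependency ratio: 48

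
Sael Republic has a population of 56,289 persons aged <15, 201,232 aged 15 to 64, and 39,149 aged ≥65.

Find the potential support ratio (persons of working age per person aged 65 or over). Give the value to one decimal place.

Potential support ratio: 5.1

Potential support ratio = 201,232 / 39,149 = 5.1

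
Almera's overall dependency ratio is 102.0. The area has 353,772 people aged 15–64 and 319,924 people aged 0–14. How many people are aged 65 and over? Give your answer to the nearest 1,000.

Aged 65 and over: 41,000

Total dependency ratio = (youth + elderly) / working-age × 100
102.0 = (319,924 + E) / 353,772 × 100
⇒ 41,000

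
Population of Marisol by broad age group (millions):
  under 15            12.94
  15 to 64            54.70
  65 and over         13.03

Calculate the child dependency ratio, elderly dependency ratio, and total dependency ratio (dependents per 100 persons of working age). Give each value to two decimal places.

Youth dependency ratio = 12.94 / 54.70 × 100 = 23.66
Old-age dependency ratio = 13.03 / 54.70 × 100 = 23.82
Total dependency ratio = (12.94 + 13.03) / 54.70 × 100 = 25.97 / 54.70 × 100 = 47.48

Youth dependency ratio: 23.66
Old-age dependency ratio: 23.82
Total dependency ratio: 47.48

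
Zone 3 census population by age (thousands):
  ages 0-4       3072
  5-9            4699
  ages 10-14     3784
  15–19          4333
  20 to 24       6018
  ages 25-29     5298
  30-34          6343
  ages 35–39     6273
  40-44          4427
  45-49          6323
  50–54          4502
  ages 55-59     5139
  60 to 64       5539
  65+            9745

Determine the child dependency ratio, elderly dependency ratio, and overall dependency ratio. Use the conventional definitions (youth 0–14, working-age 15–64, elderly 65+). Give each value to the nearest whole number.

Youth dependency ratio: 21
Old-age dependency ratio: 18
Total dependency ratio: 39

0–14: 3072 + 4699 + 3784 = 11555
15–64: 4333 + 6018 + 5298 + 6343 + 6273 + 4427 + 6323 + 4502 + 5139 + 5539 = 54195
65+: 9745
Youth dependency ratio = 11555 / 54195 × 100 = 21
Old-age dependency ratio = 9745 / 54195 × 100 = 18
Total dependency ratio = (11555 + 9745) / 54195 × 100 = 21300 / 54195 × 100 = 39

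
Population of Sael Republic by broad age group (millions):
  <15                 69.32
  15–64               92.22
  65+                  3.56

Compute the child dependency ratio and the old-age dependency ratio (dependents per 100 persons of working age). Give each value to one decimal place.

Youth dependency ratio: 75.2
Old-age dependency ratio: 3.9

Youth dependency ratio = 69.32 / 92.22 × 100 = 75.2
Old-age dependency ratio = 3.56 / 92.22 × 100 = 3.9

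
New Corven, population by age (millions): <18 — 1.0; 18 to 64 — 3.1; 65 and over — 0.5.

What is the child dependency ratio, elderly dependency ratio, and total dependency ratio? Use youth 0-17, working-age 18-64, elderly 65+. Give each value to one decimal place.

Youth dependency ratio = 1.0 / 3.1 × 100 = 32.3
Old-age dependency ratio = 0.5 / 3.1 × 100 = 16.1
Total dependency ratio = (1.0 + 0.5) / 3.1 × 100 = 1.5 / 3.1 × 100 = 48.4

Youth dependency ratio: 32.3
Old-age dependency ratio: 16.1
Total dependency ratio: 48.4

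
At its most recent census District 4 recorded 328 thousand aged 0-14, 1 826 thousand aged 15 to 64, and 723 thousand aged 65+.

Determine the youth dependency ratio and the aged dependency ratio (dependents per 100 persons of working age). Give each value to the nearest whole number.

Youth dependency ratio: 18
Old-age dependency ratio: 40

Youth dependency ratio = 328 / 1 826 × 100 = 18
Old-age dependency ratio = 723 / 1 826 × 100 = 40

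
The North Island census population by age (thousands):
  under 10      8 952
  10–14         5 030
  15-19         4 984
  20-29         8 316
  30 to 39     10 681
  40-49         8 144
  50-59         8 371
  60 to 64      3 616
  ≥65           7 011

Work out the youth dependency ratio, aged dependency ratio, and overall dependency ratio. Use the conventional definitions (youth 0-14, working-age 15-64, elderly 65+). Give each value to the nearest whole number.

Youth dependency ratio: 32
Old-age dependency ratio: 16
Total dependency ratio: 48

0–14: 8 952 + 5 030 = 13 982
15–64: 4 984 + 8 316 + 10 681 + 8 144 + 8 371 + 3 616 = 44 112
65+: 7 011
Youth dependency ratio = 13 982 / 44 112 × 100 = 32
Old-age dependency ratio = 7 011 / 44 112 × 100 = 16
Total dependency ratio = (13 982 + 7 011) / 44 112 × 100 = 20 993 / 44 112 × 100 = 48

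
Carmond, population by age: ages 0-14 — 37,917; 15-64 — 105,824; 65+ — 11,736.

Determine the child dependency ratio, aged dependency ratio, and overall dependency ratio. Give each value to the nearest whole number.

Youth dependency ratio: 36
Old-age dependency ratio: 11
Total dependency ratio: 47

Youth dependency ratio = 37,917 / 105,824 × 100 = 36
Old-age dependency ratio = 11,736 / 105,824 × 100 = 11
Total dependency ratio = (37,917 + 11,736) / 105,824 × 100 = 49,653 / 105,824 × 100 = 47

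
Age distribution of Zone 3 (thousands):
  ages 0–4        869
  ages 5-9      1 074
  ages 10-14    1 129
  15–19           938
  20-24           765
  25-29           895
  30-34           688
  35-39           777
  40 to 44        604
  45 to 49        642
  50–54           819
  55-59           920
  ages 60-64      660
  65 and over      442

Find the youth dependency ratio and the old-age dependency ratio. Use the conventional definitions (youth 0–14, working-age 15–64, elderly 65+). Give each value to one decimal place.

Youth dependency ratio: 39.9
Old-age dependency ratio: 5.7

0–14: 869 + 1 074 + 1 129 = 3 072
15–64: 938 + 765 + 895 + 688 + 777 + 604 + 642 + 819 + 920 + 660 = 7 708
65+: 442
Youth dependency ratio = 3 072 / 7 708 × 100 = 39.9
Old-age dependency ratio = 442 / 7 708 × 100 = 5.7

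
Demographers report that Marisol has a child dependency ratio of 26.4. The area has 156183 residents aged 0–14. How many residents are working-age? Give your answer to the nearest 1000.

Working-age: 592000

Youth dependency ratio = youth / working-age × 100
26.4 = 156183 / W × 100
⇒ 592000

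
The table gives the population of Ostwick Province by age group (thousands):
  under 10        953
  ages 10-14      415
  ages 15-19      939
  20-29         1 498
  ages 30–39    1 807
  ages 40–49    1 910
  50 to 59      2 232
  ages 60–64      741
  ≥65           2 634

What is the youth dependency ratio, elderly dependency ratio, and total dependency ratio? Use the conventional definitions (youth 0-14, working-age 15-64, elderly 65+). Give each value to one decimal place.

Youth dependency ratio: 15.0
Old-age dependency ratio: 28.9
Total dependency ratio: 43.8

0–14: 953 + 415 = 1 368
15–64: 939 + 1 498 + 1 807 + 1 910 + 2 232 + 741 = 9 127
65+: 2 634
Youth dependency ratio = 1 368 / 9 127 × 100 = 15.0
Old-age dependency ratio = 2 634 / 9 127 × 100 = 28.9
Total dependency ratio = (1 368 + 2 634) / 9 127 × 100 = 4 002 / 9 127 × 100 = 43.8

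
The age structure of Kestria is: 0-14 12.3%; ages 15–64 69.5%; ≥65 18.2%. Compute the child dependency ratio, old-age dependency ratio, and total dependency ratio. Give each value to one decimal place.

Youth dependency ratio: 17.7
Old-age dependency ratio: 26.2
Total dependency ratio: 43.9

Youth dependency ratio = 12.3 / 69.5 × 100 = 17.7
Old-age dependency ratio = 18.2 / 69.5 × 100 = 26.2
Total dependency ratio = (12.3 + 18.2) / 69.5 × 100 = 30.5 / 69.5 × 100 = 43.9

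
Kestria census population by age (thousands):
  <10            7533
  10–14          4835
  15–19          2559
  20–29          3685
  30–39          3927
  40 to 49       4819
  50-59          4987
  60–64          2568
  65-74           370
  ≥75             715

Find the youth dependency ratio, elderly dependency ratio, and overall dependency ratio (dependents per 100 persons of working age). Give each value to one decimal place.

Youth dependency ratio: 54.9
Old-age dependency ratio: 4.8
Total dependency ratio: 59.7

0–14: 7533 + 4835 = 12368
15–64: 2559 + 3685 + 3927 + 4819 + 4987 + 2568 = 22545
65+: 370 + 715 = 1085
Youth dependency ratio = 12368 / 22545 × 100 = 54.9
Old-age dependency ratio = 1085 / 22545 × 100 = 4.8
Total dependency ratio = (12368 + 1085) / 22545 × 100 = 13453 / 22545 × 100 = 59.7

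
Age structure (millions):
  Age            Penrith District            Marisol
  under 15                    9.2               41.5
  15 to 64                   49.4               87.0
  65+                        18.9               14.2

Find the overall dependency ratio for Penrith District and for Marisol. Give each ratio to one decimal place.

Penrith District: 56.9
Marisol: 64.0

Penrith District: (9.2 + 18.9) / 49.4 × 100 = 28.1 / 49.4 × 100 = 56.9
Marisol: (41.5 + 14.2) / 87.0 × 100 = 55.7 / 87.0 × 100 = 64.0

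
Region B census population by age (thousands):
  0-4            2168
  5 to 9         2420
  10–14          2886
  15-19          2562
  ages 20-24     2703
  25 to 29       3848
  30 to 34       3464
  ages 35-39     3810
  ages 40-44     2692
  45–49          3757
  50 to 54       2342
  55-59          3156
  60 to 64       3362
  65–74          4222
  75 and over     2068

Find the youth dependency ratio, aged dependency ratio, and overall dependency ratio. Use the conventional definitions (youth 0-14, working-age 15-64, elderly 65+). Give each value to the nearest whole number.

0–14: 2168 + 2420 + 2886 = 7474
15–64: 2562 + 2703 + 3848 + 3464 + 3810 + 2692 + 3757 + 2342 + 3156 + 3362 = 31696
65+: 4222 + 2068 = 6290
Youth dependency ratio = 7474 / 31696 × 100 = 24
Old-age dependency ratio = 6290 / 31696 × 100 = 20
Total dependency ratio = (7474 + 6290) / 31696 × 100 = 13764 / 31696 × 100 = 43

Youth dependency ratio: 24
Old-age dependency ratio: 20
Total dependency ratio: 43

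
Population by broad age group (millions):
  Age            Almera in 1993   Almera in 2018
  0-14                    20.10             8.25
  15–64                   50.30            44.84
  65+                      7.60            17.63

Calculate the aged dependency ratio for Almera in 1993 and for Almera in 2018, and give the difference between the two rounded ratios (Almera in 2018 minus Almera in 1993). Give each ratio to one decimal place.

Almera in 1993: 7.60 / 50.30 × 100 = 15.1
Almera in 2018: 17.63 / 44.84 × 100 = 39.3

Almera in 1993: 15.1
Almera in 2018: 39.3
Difference: +24.2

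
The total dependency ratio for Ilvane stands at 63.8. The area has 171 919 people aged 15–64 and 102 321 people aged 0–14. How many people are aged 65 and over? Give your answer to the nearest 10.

Aged 65 and over: 7 360

Total dependency ratio = (youth + elderly) / working-age × 100
63.8 = (102 321 + E) / 171 919 × 100
⇒ 7 360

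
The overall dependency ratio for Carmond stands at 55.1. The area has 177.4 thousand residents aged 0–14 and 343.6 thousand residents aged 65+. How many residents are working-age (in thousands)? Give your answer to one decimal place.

Working-age: 945.6

Total dependency ratio = (youth + elderly) / working-age × 100
55.1 = (177.4 + 343.6) / W × 100
⇒ 945.6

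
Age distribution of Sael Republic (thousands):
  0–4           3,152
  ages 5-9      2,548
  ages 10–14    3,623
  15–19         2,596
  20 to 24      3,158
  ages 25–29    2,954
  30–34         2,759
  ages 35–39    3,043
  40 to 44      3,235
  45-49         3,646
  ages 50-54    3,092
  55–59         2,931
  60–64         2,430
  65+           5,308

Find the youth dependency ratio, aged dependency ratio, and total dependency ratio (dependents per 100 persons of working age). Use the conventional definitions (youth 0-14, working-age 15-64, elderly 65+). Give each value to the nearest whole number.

Youth dependency ratio: 31
Old-age dependency ratio: 18
Total dependency ratio: 49

0–14: 3,152 + 2,548 + 3,623 = 9,323
15–64: 2,596 + 3,158 + 2,954 + 2,759 + 3,043 + 3,235 + 3,646 + 3,092 + 2,931 + 2,430 = 29,844
65+: 5,308
Youth dependency ratio = 9,323 / 29,844 × 100 = 31
Old-age dependency ratio = 5,308 / 29,844 × 100 = 18
Total dependency ratio = (9,323 + 5,308) / 29,844 × 100 = 14,631 / 29,844 × 100 = 49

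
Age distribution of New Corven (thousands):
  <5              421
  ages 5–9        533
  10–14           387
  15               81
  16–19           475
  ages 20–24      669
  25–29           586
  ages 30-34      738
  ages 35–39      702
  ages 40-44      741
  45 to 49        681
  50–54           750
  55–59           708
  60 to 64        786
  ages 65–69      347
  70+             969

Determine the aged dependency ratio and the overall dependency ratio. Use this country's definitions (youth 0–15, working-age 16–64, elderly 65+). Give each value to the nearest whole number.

0–15: 421 + 533 + 387 + 81 = 1,422
16–64: 475 + 669 + 586 + 738 + 702 + 741 + 681 + 750 + 708 + 786 = 6,836
65+: 347 + 969 = 1,316
Old-age dependency ratio = 1,316 / 6,836 × 100 = 19
Total dependency ratio = (1,422 + 1,316) / 6,836 × 100 = 2,738 / 6,836 × 100 = 40

Old-age dependency ratio: 19
Total dependency ratio: 40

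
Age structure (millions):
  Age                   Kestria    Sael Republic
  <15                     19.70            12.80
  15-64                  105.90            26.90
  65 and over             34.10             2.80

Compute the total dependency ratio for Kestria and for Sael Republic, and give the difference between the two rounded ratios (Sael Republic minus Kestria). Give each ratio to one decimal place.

Kestria: 50.8
Sael Republic: 58.0
Difference: +7.2

Kestria: (19.70 + 34.10) / 105.90 × 100 = 53.80 / 105.90 × 100 = 50.8
Sael Republic: (12.80 + 2.80) / 26.90 × 100 = 15.60 / 26.90 × 100 = 58.0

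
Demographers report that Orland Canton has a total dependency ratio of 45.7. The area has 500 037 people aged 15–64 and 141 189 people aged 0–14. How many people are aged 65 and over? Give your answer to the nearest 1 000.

Total dependency ratio = (youth + elderly) / working-age × 100
45.7 = (141 189 + E) / 500 037 × 100
⇒ 87 000

Aged 65 and over: 87 000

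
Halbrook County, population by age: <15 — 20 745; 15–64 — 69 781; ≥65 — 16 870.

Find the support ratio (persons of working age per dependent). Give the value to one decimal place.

Support ratio: 1.9

Support ratio = 69 781 / (20 745 + 16 870) = 69 781 / 37 615 = 1.9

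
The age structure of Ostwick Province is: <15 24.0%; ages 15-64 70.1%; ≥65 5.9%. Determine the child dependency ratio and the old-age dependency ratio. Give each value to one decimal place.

Youth dependency ratio = 24.0 / 70.1 × 100 = 34.2
Old-age dependency ratio = 5.9 / 70.1 × 100 = 8.4

Youth dependency ratio: 34.2
Old-age dependency ratio: 8.4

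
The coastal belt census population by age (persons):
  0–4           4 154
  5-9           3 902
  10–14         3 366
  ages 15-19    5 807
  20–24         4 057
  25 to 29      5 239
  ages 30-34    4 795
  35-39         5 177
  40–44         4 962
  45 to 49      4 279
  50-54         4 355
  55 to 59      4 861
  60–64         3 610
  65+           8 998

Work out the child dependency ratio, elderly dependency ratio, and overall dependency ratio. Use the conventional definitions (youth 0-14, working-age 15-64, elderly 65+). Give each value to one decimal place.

Youth dependency ratio: 24.2
Old-age dependency ratio: 19.1
Total dependency ratio: 43.3

0–14: 4 154 + 3 902 + 3 366 = 11 422
15–64: 5 807 + 4 057 + 5 239 + 4 795 + 5 177 + 4 962 + 4 279 + 4 355 + 4 861 + 3 610 = 47 142
65+: 8 998
Youth dependency ratio = 11 422 / 47 142 × 100 = 24.2
Old-age dependency ratio = 8 998 / 47 142 × 100 = 19.1
Total dependency ratio = (11 422 + 8 998) / 47 142 × 100 = 20 420 / 47 142 × 100 = 43.3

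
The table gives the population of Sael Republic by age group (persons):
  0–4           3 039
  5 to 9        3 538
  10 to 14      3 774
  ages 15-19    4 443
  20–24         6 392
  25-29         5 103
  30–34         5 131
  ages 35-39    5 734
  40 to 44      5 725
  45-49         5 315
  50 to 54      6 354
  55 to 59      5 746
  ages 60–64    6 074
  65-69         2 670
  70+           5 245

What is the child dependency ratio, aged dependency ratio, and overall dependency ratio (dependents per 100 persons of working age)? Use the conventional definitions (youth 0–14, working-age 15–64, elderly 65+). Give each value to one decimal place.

0–14: 3 039 + 3 538 + 3 774 = 10 351
15–64: 4 443 + 6 392 + 5 103 + 5 131 + 5 734 + 5 725 + 5 315 + 6 354 + 5 746 + 6 074 = 56 017
65+: 2 670 + 5 245 = 7 915
Youth dependency ratio = 10 351 / 56 017 × 100 = 18.5
Old-age dependency ratio = 7 915 / 56 017 × 100 = 14.1
Total dependency ratio = (10 351 + 7 915) / 56 017 × 100 = 18 266 / 56 017 × 100 = 32.6

Youth dependency ratio: 18.5
Old-age dependency ratio: 14.1
Total dependency ratio: 32.6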